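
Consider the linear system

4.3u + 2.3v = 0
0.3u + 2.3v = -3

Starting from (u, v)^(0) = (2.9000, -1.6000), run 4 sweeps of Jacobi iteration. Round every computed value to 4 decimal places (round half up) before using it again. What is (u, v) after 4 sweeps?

(0.7604, -1.4031)

Iteration 1:
  u = (0 - (2.3)·-1.6000) / (4.3) = 0.8558
  v = (-3 - (0.3)·2.9000) / (2.3) = -1.6826
Iteration 2:
  u = (0 - (2.3)·-1.6826) / (4.3) = 0.9000
  v = (-3 - (0.3)·0.8558) / (2.3) = -1.4160
Iteration 3:
  u = (0 - (2.3)·-1.4160) / (4.3) = 0.7574
  v = (-3 - (0.3)·0.9000) / (2.3) = -1.4217
Iteration 4:
  u = (0 - (2.3)·-1.4217) / (4.3) = 0.7604
  v = (-3 - (0.3)·0.7574) / (2.3) = -1.4031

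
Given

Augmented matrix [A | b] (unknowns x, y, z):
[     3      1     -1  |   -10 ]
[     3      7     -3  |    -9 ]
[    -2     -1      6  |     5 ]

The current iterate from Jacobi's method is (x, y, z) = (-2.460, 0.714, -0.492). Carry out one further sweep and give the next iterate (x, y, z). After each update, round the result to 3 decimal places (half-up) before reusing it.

(-3.735, -0.442, 0.132)

One sweep:
  x = (-10 - (1)·0.714 - (-1)·-0.492) / (3) = -3.735
  y = (-9 - (3)·-2.460 - (-3)·-0.492) / (7) = -0.442
  z = (5 - (-2)·-2.460 - (-1)·0.714) / (6) = 0.132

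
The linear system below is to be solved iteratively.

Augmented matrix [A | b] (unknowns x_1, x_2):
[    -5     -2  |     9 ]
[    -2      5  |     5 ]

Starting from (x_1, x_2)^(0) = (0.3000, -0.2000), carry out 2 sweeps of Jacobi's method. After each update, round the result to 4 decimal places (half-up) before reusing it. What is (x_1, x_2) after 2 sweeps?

(-2.2480, 0.3120)

Iteration 1:
  x_1 = (9 - (-2)·-0.2000) / (-5) = -1.7200
  x_2 = (5 - (-2)·0.3000) / (5) = 1.1200
Iteration 2:
  x_1 = (9 - (-2)·1.1200) / (-5) = -2.2480
  x_2 = (5 - (-2)·-1.7200) / (5) = 0.3120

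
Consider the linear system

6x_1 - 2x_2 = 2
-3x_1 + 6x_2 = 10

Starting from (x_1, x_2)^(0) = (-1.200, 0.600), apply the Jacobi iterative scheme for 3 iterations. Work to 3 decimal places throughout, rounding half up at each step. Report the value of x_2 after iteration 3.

Iteration 1:
  x_1 = (2 - (-2)·0.600) / (6) = 0.533
  x_2 = (10 - (-3)·-1.200) / (6) = 1.067
Iteration 2:
  x_1 = (2 - (-2)·1.067) / (6) = 0.689
  x_2 = (10 - (-3)·0.533) / (6) = 1.933
Iteration 3:
  x_1 = (2 - (-2)·1.933) / (6) = 0.978
  x_2 = (10 - (-3)·0.689) / (6) = 2.011

2.011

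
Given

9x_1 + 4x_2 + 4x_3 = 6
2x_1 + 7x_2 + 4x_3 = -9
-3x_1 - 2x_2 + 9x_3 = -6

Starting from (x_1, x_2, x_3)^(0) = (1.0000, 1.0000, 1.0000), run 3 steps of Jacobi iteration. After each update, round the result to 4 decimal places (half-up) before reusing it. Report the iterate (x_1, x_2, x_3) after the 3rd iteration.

(1.7225, -1.0670, -0.3680)

Iteration 1:
  x_1 = (6 - (4)·1.0000 - (4)·1.0000) / (9) = -0.2222
  x_2 = (-9 - (2)·1.0000 - (4)·1.0000) / (7) = -2.1429
  x_3 = (-6 - (-3)·1.0000 - (-2)·1.0000) / (9) = -0.1111
Iteration 2:
  x_1 = (6 - (4)·-2.1429 - (4)·-0.1111) / (9) = 1.6684
  x_2 = (-9 - (2)·-0.2222 - (4)·-0.1111) / (7) = -1.1587
  x_3 = (-6 - (-3)·-0.2222 - (-2)·-2.1429) / (9) = -1.2169
Iteration 3:
  x_1 = (6 - (4)·-1.1587 - (4)·-1.2169) / (9) = 1.7225
  x_2 = (-9 - (2)·1.6684 - (4)·-1.2169) / (7) = -1.0670
  x_3 = (-6 - (-3)·1.6684 - (-2)·-1.1587) / (9) = -0.3680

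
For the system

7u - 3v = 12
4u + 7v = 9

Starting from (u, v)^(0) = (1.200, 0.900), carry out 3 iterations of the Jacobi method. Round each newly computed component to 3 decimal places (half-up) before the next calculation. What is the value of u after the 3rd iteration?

Iteration 1:
  u = (12 - (-3)·0.900) / (7) = 2.100
  v = (9 - (4)·1.200) / (7) = 0.600
Iteration 2:
  u = (12 - (-3)·0.600) / (7) = 1.971
  v = (9 - (4)·2.100) / (7) = 0.086
Iteration 3:
  u = (12 - (-3)·0.086) / (7) = 1.751
  v = (9 - (4)·1.971) / (7) = 0.159

1.751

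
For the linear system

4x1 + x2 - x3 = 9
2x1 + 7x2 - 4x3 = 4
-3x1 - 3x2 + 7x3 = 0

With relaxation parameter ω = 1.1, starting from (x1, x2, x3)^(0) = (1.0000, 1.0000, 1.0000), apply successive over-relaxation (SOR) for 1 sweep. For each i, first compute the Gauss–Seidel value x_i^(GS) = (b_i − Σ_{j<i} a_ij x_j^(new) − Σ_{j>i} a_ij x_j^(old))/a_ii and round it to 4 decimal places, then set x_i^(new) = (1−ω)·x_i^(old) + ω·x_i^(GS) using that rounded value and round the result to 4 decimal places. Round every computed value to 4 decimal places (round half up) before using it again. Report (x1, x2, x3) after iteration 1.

Iteration 1:
  x1: GS value = (9 - (1)·1.0000 - (-1)·1.0000) / (4) = 2.2500;  x1 ← (1−ω)·1.0000 + ω·2.2500 = 2.3750
  x2: GS value = (4 - (2)·2.3750 - (-4)·1.0000) / (7) = 0.4643;  x2 ← (1−ω)·1.0000 + ω·0.4643 = 0.4107
  x3: GS value = (0 - (-3)·2.3750 - (-3)·0.4107) / (7) = 1.1939;  x3 ← (1−ω)·1.0000 + ω·1.1939 = 1.2133

(2.3750, 0.4107, 1.2133)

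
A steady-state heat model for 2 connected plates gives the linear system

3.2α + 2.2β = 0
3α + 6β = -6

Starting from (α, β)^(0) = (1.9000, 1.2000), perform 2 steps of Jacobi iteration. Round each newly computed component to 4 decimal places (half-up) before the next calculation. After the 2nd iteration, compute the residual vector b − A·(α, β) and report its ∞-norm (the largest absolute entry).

6.4968

Iteration 1:
  α = (0 - (2.2)·1.2000) / (3.2) = -0.8250
  β = (-6 - (3)·1.9000) / (6) = -1.9500
Iteration 2:
  α = (0 - (2.2)·-1.9500) / (3.2) = 1.3406
  β = (-6 - (3)·-0.8250) / (6) = -0.5875
Residual b − A·x = (-2.9974, -6.4968); ∞-norm = 6.4968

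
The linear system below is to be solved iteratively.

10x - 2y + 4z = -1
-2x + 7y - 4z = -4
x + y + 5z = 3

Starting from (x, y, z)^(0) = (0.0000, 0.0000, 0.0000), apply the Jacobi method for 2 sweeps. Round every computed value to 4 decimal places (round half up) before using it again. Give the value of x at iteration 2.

-0.4543

Iteration 1:
  x = (-1 - (-2)·0.0000 - (4)·0.0000) / (10) = -0.1000
  y = (-4 - (-2)·0.0000 - (-4)·0.0000) / (7) = -0.5714
  z = (3 - (1)·0.0000 - (1)·0.0000) / (5) = 0.6000
Iteration 2:
  x = (-1 - (-2)·-0.5714 - (4)·0.6000) / (10) = -0.4543
  y = (-4 - (-2)·-0.1000 - (-4)·0.6000) / (7) = -0.2571
  z = (3 - (1)·-0.1000 - (1)·-0.5714) / (5) = 0.7343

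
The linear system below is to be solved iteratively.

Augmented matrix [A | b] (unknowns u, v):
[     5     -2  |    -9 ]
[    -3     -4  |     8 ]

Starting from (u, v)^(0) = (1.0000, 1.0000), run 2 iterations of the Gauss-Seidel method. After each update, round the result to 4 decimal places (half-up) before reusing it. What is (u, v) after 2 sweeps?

(-2.1800, -0.3650)

Iteration 1:
  u = (-9 - (-2)·1.0000) / (5) = -1.4000
  v = (8 - (-3)·-1.4000) / (-4) = -0.9500
Iteration 2:
  u = (-9 - (-2)·-0.9500) / (5) = -2.1800
  v = (8 - (-3)·-2.1800) / (-4) = -0.3650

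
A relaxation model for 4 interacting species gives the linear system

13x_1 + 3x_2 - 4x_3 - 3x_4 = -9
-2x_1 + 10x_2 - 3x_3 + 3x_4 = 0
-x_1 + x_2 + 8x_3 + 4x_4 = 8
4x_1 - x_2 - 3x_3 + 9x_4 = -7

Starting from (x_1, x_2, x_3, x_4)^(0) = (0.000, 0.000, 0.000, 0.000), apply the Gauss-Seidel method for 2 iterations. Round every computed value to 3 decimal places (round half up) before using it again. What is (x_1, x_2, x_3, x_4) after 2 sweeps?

Iteration 1:
  x_1 = (-9 - (3)·0.000 - (-4)·0.000 - (-3)·0.000) / (13) = -0.692
  x_2 = (0 - (-2)·-0.692 - (-3)·0.000 - (3)·0.000) / (10) = -0.138
  x_3 = (8 - (-1)·-0.692 - (1)·-0.138 - (4)·0.000) / (8) = 0.931
  x_4 = (-7 - (4)·-0.692 - (-1)·-0.138 - (-3)·0.931) / (9) = -0.175
Iteration 2:
  x_1 = (-9 - (3)·-0.138 - (-4)·0.931 - (-3)·-0.175) / (13) = -0.414
  x_2 = (0 - (-2)·-0.414 - (-3)·0.931 - (3)·-0.175) / (10) = 0.249
  x_3 = (8 - (-1)·-0.414 - (1)·0.249 - (4)·-0.175) / (8) = 1.005
  x_4 = (-7 - (4)·-0.414 - (-1)·0.249 - (-3)·1.005) / (9) = -0.231

(-0.414, 0.249, 1.005, -0.231)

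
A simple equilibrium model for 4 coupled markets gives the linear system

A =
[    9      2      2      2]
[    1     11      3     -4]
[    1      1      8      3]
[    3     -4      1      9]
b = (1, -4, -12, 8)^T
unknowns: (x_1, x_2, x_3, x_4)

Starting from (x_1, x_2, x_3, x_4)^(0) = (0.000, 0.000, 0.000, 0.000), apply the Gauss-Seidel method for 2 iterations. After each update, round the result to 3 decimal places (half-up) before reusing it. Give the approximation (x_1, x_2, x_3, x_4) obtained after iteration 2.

Iteration 1:
  x_1 = (1 - (2)·0.000 - (2)·0.000 - (2)·0.000) / (9) = 0.111
  x_2 = (-4 - (1)·0.111 - (3)·0.000 - (-4)·0.000) / (11) = -0.374
  x_3 = (-12 - (1)·0.111 - (1)·-0.374 - (3)·0.000) / (8) = -1.467
  x_4 = (8 - (3)·0.111 - (-4)·-0.374 - (1)·-1.467) / (9) = 0.849
Iteration 2:
  x_1 = (1 - (2)·-0.374 - (2)·-1.467 - (2)·0.849) / (9) = 0.332
  x_2 = (-4 - (1)·0.332 - (3)·-1.467 - (-4)·0.849) / (11) = 0.315
  x_3 = (-12 - (1)·0.332 - (1)·0.315 - (3)·0.849) / (8) = -1.899
  x_4 = (8 - (3)·0.332 - (-4)·0.315 - (1)·-1.899) / (9) = 1.129

(0.332, 0.315, -1.899, 1.129)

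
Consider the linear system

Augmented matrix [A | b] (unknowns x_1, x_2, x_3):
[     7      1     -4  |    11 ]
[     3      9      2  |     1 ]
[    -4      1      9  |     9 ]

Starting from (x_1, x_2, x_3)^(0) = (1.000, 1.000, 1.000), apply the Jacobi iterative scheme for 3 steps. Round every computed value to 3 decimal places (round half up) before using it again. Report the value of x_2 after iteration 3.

Iteration 1:
  x_1 = (11 - (1)·1.000 - (-4)·1.000) / (7) = 2.000
  x_2 = (1 - (3)·1.000 - (2)·1.000) / (9) = -0.444
  x_3 = (9 - (-4)·1.000 - (1)·1.000) / (9) = 1.333
Iteration 2:
  x_1 = (11 - (1)·-0.444 - (-4)·1.333) / (7) = 2.397
  x_2 = (1 - (3)·2.000 - (2)·1.333) / (9) = -0.852
  x_3 = (9 - (-4)·2.000 - (1)·-0.444) / (9) = 1.938
Iteration 3:
  x_1 = (11 - (1)·-0.852 - (-4)·1.938) / (7) = 2.801
  x_2 = (1 - (3)·2.397 - (2)·1.938) / (9) = -1.119
  x_3 = (9 - (-4)·2.397 - (1)·-0.852) / (9) = 2.160

-1.119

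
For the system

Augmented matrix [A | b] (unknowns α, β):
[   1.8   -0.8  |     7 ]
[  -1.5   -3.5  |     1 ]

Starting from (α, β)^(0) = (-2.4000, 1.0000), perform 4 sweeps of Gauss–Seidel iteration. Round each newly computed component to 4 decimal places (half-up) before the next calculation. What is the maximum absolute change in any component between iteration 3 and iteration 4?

0.0507

Iteration 1:
  α = (7 - (-0.8)·1.0000) / (1.8) = 4.3333
  β = (1 - (-1.5)·4.3333) / (-3.5) = -2.1428
Iteration 2:
  α = (7 - (-0.8)·-2.1428) / (1.8) = 2.9365
  β = (1 - (-1.5)·2.9365) / (-3.5) = -1.5442
Iteration 3:
  α = (7 - (-0.8)·-1.5442) / (1.8) = 3.2026
  β = (1 - (-1.5)·3.2026) / (-3.5) = -1.6583
Iteration 4:
  α = (7 - (-0.8)·-1.6583) / (1.8) = 3.1519
  β = (1 - (-1.5)·3.1519) / (-3.5) = -1.6365
Change: (-0.0507, 0.0218) → max |·| = 0.0507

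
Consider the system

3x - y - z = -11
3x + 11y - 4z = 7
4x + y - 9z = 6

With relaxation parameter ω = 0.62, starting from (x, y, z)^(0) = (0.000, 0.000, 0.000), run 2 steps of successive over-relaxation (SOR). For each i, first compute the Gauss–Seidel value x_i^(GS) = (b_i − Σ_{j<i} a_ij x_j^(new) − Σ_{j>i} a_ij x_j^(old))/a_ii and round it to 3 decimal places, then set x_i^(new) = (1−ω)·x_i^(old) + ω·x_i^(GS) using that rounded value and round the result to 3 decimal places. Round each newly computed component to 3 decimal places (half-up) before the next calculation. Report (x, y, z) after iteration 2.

Iteration 1:
  x: GS value = (-11 - (-1)·0.000 - (-1)·0.000) / (3) = -3.667;  x ← (1−ω)·0.000 + ω·-3.667 = -2.274
  y: GS value = (7 - (3)·-2.274 - (-4)·0.000) / (11) = 1.257;  y ← (1−ω)·0.000 + ω·1.257 = 0.779
  z: GS value = (6 - (4)·-2.274 - (1)·0.779) / (-9) = -1.591;  z ← (1−ω)·0.000 + ω·-1.591 = -0.986
Iteration 2:
  x: GS value = (-11 - (-1)·0.779 - (-1)·-0.986) / (3) = -3.736;  x ← (1−ω)·-2.274 + ω·-3.736 = -3.180
  y: GS value = (7 - (3)·-3.180 - (-4)·-0.986) / (11) = 1.145;  y ← (1−ω)·0.779 + ω·1.145 = 1.006
  z: GS value = (6 - (4)·-3.180 - (1)·1.006) / (-9) = -1.968;  z ← (1−ω)·-0.986 + ω·-1.968 = -1.595

(-3.180, 1.006, -1.595)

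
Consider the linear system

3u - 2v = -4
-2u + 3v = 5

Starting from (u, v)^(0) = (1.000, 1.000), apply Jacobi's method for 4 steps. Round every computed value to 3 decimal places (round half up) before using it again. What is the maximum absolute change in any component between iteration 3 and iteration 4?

0.494

Iteration 1:
  u = (-4 - (-2)·1.000) / (3) = -0.667
  v = (5 - (-2)·1.000) / (3) = 2.333
Iteration 2:
  u = (-4 - (-2)·2.333) / (3) = 0.222
  v = (5 - (-2)·-0.667) / (3) = 1.222
Iteration 3:
  u = (-4 - (-2)·1.222) / (3) = -0.519
  v = (5 - (-2)·0.222) / (3) = 1.815
Iteration 4:
  u = (-4 - (-2)·1.815) / (3) = -0.123
  v = (5 - (-2)·-0.519) / (3) = 1.321
Change: (0.396, -0.494) → max |·| = 0.494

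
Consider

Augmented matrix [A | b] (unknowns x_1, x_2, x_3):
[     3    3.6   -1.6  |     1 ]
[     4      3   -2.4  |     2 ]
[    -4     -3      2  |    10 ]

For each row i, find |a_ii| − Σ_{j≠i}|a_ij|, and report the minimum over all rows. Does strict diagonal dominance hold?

row 1: |3| − (3.6+1.6) = -2.2
row 2: |3| − (4+2.4) = -3.4
row 3: |2| − (4+3) = -5
minimum over rows = -5 → not strictly diagonally dominant

-5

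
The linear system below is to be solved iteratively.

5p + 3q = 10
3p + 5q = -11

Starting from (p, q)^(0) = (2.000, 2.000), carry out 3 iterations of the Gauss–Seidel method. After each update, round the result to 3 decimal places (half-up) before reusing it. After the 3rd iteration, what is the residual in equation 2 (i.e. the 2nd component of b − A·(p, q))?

Iteration 1:
  p = (10 - (3)·2.000) / (5) = 0.800
  q = (-11 - (3)·0.800) / (5) = -2.680
Iteration 2:
  p = (10 - (3)·-2.680) / (5) = 3.608
  q = (-11 - (3)·3.608) / (5) = -4.365
Iteration 3:
  p = (10 - (3)·-4.365) / (5) = 4.619
  q = (-11 - (3)·4.619) / (5) = -4.971
Residual b − A·x = (1.818, -0.002)

-0.002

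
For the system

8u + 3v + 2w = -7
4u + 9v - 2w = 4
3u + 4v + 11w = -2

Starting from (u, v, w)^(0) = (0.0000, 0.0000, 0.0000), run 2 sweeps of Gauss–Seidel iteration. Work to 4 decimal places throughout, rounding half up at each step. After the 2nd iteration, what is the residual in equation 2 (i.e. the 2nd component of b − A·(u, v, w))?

0.0959

Iteration 1:
  u = (-7 - (3)·0.0000 - (2)·0.0000) / (8) = -0.8750
  v = (4 - (4)·-0.8750 - (-2)·0.0000) / (9) = 0.8333
  w = (-2 - (3)·-0.8750 - (4)·0.8333) / (11) = -0.2462
Iteration 2:
  u = (-7 - (3)·0.8333 - (2)·-0.2462) / (8) = -1.1259
  v = (4 - (4)·-1.1259 - (-2)·-0.2462) / (9) = 0.8901
  w = (-2 - (3)·-1.1259 - (4)·0.8901) / (11) = -0.1984
Residual b − A·x = (-0.2663, 0.0959, -0.0003)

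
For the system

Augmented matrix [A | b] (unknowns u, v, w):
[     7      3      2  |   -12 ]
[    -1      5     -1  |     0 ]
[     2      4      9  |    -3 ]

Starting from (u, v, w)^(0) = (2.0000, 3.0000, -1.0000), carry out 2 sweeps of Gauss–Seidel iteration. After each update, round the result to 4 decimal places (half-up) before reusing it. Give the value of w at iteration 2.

Iteration 1:
  u = (-12 - (3)·3.0000 - (2)·-1.0000) / (7) = -2.7143
  v = (0 - (-1)·-2.7143 - (-1)·-1.0000) / (5) = -0.7429
  w = (-3 - (2)·-2.7143 - (4)·-0.7429) / (9) = 0.6000
Iteration 2:
  u = (-12 - (3)·-0.7429 - (2)·0.6000) / (7) = -1.5673
  v = (0 - (-1)·-1.5673 - (-1)·0.6000) / (5) = -0.1935
  w = (-3 - (2)·-1.5673 - (4)·-0.1935) / (9) = 0.1010

0.1010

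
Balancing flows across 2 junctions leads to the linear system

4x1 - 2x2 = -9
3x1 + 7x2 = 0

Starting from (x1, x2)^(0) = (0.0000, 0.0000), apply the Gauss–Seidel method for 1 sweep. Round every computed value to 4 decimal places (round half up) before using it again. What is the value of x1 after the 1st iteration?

Iteration 1:
  x1 = (-9 - (-2)·0.0000) / (4) = -2.2500
  x2 = (0 - (3)·-2.2500) / (7) = 0.9643

-2.2500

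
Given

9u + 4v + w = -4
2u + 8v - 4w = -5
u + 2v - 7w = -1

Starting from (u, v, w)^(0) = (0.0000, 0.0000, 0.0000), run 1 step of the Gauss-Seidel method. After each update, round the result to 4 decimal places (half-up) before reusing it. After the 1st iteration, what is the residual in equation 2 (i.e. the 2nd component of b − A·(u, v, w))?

-0.2700

Iteration 1:
  u = (-4 - (4)·0.0000 - (1)·0.0000) / (9) = -0.4444
  v = (-5 - (2)·-0.4444 - (-4)·0.0000) / (8) = -0.5139
  w = (-1 - (1)·-0.4444 - (2)·-0.5139) / (-7) = -0.0675
Residual b − A·x = (2.1227, -0.2700, -0.0003)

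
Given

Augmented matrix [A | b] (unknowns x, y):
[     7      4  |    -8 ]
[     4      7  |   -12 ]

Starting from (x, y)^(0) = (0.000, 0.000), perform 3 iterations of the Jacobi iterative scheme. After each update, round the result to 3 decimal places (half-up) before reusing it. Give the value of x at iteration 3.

Iteration 1:
  x = (-8 - (4)·0.000) / (7) = -1.143
  y = (-12 - (4)·0.000) / (7) = -1.714
Iteration 2:
  x = (-8 - (4)·-1.714) / (7) = -0.163
  y = (-12 - (4)·-1.143) / (7) = -1.061
Iteration 3:
  x = (-8 - (4)·-1.061) / (7) = -0.537
  y = (-12 - (4)·-0.163) / (7) = -1.621

-0.537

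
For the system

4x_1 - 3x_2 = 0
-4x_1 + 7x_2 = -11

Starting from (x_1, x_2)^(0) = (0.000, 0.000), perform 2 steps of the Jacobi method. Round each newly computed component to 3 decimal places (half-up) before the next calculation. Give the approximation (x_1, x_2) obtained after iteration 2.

(-1.178, -1.571)

Iteration 1:
  x_1 = (0 - (-3)·0.000) / (4) = 0.000
  x_2 = (-11 - (-4)·0.000) / (7) = -1.571
Iteration 2:
  x_1 = (0 - (-3)·-1.571) / (4) = -1.178
  x_2 = (-11 - (-4)·0.000) / (7) = -1.571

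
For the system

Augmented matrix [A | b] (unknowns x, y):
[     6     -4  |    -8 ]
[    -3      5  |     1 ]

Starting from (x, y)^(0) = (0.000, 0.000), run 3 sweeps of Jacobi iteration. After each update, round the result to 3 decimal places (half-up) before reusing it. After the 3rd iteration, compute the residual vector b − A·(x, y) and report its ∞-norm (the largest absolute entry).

Iteration 1:
  x = (-8 - (-4)·0.000) / (6) = -1.333
  y = (1 - (-3)·0.000) / (5) = 0.200
Iteration 2:
  x = (-8 - (-4)·0.200) / (6) = -1.200
  y = (1 - (-3)·-1.333) / (5) = -0.600
Iteration 3:
  x = (-8 - (-4)·-0.600) / (6) = -1.733
  y = (1 - (-3)·-1.200) / (5) = -0.520
Residual b − A·x = (0.318, -1.599); ∞-norm = 1.599

1.599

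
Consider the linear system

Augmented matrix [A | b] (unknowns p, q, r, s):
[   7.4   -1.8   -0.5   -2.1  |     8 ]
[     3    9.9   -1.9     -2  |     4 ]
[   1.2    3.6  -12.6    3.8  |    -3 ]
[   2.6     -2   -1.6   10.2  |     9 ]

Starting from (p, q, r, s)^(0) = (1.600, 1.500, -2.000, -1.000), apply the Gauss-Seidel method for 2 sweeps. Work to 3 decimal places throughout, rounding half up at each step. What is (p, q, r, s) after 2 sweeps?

(1.098, 0.153, 0.539, 0.717)

Iteration 1:
  p = (8 - (-1.8)·1.500 - (-0.5)·-2.000 - (-2.1)·-1.000) / (7.4) = 1.027
  q = (4 - (3)·1.027 - (-1.9)·-2.000 - (-2)·-1.000) / (9.9) = -0.493
  r = (-3 - (1.2)·1.027 - (3.6)·-0.493 - (3.8)·-1.000) / (-12.6) = -0.107
  s = (9 - (2.6)·1.027 - (-2)·-0.493 - (-1.6)·-0.107) / (10.2) = 0.507
Iteration 2:
  p = (8 - (-1.8)·-0.493 - (-0.5)·-0.107 - (-2.1)·0.507) / (7.4) = 1.098
  q = (4 - (3)·1.098 - (-1.9)·-0.107 - (-2)·0.507) / (9.9) = 0.153
  r = (-3 - (1.2)·1.098 - (3.6)·0.153 - (3.8)·0.507) / (-12.6) = 0.539
  s = (9 - (2.6)·1.098 - (-2)·0.153 - (-1.6)·0.539) / (10.2) = 0.717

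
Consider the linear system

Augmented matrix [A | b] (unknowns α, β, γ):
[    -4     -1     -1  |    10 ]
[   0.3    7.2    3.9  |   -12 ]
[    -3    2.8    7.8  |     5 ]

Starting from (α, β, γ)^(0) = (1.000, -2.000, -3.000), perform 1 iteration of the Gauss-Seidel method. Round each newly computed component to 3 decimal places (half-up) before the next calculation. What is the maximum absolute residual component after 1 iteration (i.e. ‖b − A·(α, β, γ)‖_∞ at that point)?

Iteration 1:
  α = (10 - (-1)·-2.000 - (-1)·-3.000) / (-4) = -1.250
  β = (-12 - (0.3)·-1.250 - (3.9)·-3.000) / (7.2) = 0.010
  γ = (5 - (-3)·-1.250 - (2.8)·0.010) / (7.8) = 0.157
Residual b − A·x = (5.167, -12.309, -0.003); ∞-norm = 12.309

12.309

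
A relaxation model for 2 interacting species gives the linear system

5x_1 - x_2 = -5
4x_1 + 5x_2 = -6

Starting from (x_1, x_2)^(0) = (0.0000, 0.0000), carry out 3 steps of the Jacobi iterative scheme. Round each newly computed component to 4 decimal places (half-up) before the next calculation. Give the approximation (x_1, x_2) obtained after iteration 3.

(-1.0800, -0.2080)

Iteration 1:
  x_1 = (-5 - (-1)·0.0000) / (5) = -1.0000
  x_2 = (-6 - (4)·0.0000) / (5) = -1.2000
Iteration 2:
  x_1 = (-5 - (-1)·-1.2000) / (5) = -1.2400
  x_2 = (-6 - (4)·-1.0000) / (5) = -0.4000
Iteration 3:
  x_1 = (-5 - (-1)·-0.4000) / (5) = -1.0800
  x_2 = (-6 - (4)·-1.2400) / (5) = -0.2080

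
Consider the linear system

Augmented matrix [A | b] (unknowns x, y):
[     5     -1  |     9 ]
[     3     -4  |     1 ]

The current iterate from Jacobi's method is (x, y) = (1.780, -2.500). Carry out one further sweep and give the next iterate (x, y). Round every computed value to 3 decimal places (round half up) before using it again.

(1.300, 1.085)

One sweep:
  x = (9 - (-1)·-2.500) / (5) = 1.300
  y = (1 - (3)·1.780) / (-4) = 1.085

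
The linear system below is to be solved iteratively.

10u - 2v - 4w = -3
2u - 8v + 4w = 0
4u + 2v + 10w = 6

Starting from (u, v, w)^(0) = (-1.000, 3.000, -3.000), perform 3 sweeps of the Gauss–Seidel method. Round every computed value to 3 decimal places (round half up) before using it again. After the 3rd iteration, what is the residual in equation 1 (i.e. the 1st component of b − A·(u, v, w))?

Iteration 1:
  u = (-3 - (-2)·3.000 - (-4)·-3.000) / (10) = -0.900
  v = (0 - (2)·-0.900 - (4)·-3.000) / (-8) = -1.725
  w = (6 - (4)·-0.900 - (2)·-1.725) / (10) = 1.305
Iteration 2:
  u = (-3 - (-2)·-1.725 - (-4)·1.305) / (10) = -0.123
  v = (0 - (2)·-0.123 - (4)·1.305) / (-8) = 0.622
  w = (6 - (4)·-0.123 - (2)·0.622) / (10) = 0.525
Iteration 3:
  u = (-3 - (-2)·0.622 - (-4)·0.525) / (10) = 0.034
  v = (0 - (2)·0.034 - (4)·0.525) / (-8) = 0.271
  w = (6 - (4)·0.034 - (2)·0.271) / (10) = 0.532
Residual b − A·x = (-0.670, -0.028, 0.002)

-0.670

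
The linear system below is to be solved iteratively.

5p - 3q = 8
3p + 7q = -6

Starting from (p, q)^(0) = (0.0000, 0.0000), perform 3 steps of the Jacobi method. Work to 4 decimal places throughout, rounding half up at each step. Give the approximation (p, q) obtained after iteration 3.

Iteration 1:
  p = (8 - (-3)·0.0000) / (5) = 1.6000
  q = (-6 - (3)·0.0000) / (7) = -0.8571
Iteration 2:
  p = (8 - (-3)·-0.8571) / (5) = 1.0857
  q = (-6 - (3)·1.6000) / (7) = -1.5429
Iteration 3:
  p = (8 - (-3)·-1.5429) / (5) = 0.6743
  q = (-6 - (3)·1.0857) / (7) = -1.3224

(0.6743, -1.3224)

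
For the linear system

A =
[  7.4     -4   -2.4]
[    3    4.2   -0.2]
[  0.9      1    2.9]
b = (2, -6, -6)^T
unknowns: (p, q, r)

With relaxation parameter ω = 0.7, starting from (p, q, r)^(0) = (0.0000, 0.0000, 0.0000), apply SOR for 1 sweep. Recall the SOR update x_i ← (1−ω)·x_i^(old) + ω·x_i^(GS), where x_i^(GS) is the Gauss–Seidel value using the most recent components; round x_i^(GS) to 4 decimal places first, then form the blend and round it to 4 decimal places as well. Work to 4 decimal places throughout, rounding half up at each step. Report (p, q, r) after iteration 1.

(0.1892, -1.0946, -1.2251)

Iteration 1:
  p: GS value = (2 - (-4)·0.0000 - (-2.4)·0.0000) / (7.4) = 0.2703;  p ← (1−ω)·0.0000 + ω·0.2703 = 0.1892
  q: GS value = (-6 - (3)·0.1892 - (-0.2)·0.0000) / (4.2) = -1.5637;  q ← (1−ω)·0.0000 + ω·-1.5637 = -1.0946
  r: GS value = (-6 - (0.9)·0.1892 - (1)·-1.0946) / (2.9) = -1.7502;  r ← (1−ω)·0.0000 + ω·-1.7502 = -1.2251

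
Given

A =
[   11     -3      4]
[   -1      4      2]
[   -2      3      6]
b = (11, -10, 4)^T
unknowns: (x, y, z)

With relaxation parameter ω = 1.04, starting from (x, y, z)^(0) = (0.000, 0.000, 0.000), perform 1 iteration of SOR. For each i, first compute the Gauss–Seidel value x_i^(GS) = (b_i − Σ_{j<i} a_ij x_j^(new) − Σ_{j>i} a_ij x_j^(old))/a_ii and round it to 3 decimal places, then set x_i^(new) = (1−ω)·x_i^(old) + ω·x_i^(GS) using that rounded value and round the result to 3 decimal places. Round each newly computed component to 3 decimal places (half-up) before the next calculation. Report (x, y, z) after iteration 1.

(1.040, -2.330, 2.265)

Iteration 1:
  x: GS value = (11 - (-3)·0.000 - (4)·0.000) / (11) = 1.000;  x ← (1−ω)·0.000 + ω·1.000 = 1.040
  y: GS value = (-10 - (-1)·1.040 - (2)·0.000) / (4) = -2.240;  y ← (1−ω)·0.000 + ω·-2.240 = -2.330
  z: GS value = (4 - (-2)·1.040 - (3)·-2.330) / (6) = 2.178;  z ← (1−ω)·0.000 + ω·2.178 = 2.265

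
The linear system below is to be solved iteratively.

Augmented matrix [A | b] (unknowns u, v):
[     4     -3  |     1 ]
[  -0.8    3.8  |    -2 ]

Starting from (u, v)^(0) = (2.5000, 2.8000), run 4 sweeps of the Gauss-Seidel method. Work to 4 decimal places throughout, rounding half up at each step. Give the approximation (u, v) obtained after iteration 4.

(-0.1620, -0.5604)

Iteration 1:
  u = (1 - (-3)·2.8000) / (4) = 2.3500
  v = (-2 - (-0.8)·2.3500) / (3.8) = -0.0316
Iteration 2:
  u = (1 - (-3)·-0.0316) / (4) = 0.2263
  v = (-2 - (-0.8)·0.2263) / (3.8) = -0.4787
Iteration 3:
  u = (1 - (-3)·-0.4787) / (4) = -0.1090
  v = (-2 - (-0.8)·-0.1090) / (3.8) = -0.5493
Iteration 4:
  u = (1 - (-3)·-0.5493) / (4) = -0.1620
  v = (-2 - (-0.8)·-0.1620) / (3.8) = -0.5604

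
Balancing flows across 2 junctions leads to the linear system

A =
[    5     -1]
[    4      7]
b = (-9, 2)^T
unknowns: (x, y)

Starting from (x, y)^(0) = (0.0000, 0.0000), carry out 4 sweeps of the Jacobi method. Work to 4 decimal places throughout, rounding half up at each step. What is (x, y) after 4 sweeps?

Iteration 1:
  x = (-9 - (-1)·0.0000) / (5) = -1.8000
  y = (2 - (4)·0.0000) / (7) = 0.2857
Iteration 2:
  x = (-9 - (-1)·0.2857) / (5) = -1.7429
  y = (2 - (4)·-1.8000) / (7) = 1.3143
Iteration 3:
  x = (-9 - (-1)·1.3143) / (5) = -1.5371
  y = (2 - (4)·-1.7429) / (7) = 1.2817
Iteration 4:
  x = (-9 - (-1)·1.2817) / (5) = -1.5437
  y = (2 - (4)·-1.5371) / (7) = 1.1641

(-1.5437, 1.1641)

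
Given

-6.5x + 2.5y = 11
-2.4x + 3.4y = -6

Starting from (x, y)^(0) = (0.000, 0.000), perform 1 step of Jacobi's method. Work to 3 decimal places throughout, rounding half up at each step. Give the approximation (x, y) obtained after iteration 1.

(-1.692, -1.765)

Iteration 1:
  x = (11 - (2.5)·0.000) / (-6.5) = -1.692
  y = (-6 - (-2.4)·0.000) / (3.4) = -1.765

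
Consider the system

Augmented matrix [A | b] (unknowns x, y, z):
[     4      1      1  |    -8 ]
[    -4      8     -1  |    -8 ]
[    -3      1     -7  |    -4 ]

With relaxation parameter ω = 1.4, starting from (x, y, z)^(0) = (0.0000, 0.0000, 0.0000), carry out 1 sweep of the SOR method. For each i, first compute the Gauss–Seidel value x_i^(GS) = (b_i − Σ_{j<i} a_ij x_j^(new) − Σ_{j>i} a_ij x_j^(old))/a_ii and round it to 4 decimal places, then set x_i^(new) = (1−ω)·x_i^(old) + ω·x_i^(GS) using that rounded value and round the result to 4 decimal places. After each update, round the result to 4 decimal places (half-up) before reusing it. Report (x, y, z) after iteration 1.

Iteration 1:
  x: GS value = (-8 - (1)·0.0000 - (1)·0.0000) / (4) = -2.0000;  x ← (1−ω)·0.0000 + ω·-2.0000 = -2.8000
  y: GS value = (-8 - (-4)·-2.8000 - (-1)·0.0000) / (8) = -2.4000;  y ← (1−ω)·0.0000 + ω·-2.4000 = -3.3600
  z: GS value = (-4 - (-3)·-2.8000 - (1)·-3.3600) / (-7) = 1.2914;  z ← (1−ω)·0.0000 + ω·1.2914 = 1.8080

(-2.8000, -3.3600, 1.8080)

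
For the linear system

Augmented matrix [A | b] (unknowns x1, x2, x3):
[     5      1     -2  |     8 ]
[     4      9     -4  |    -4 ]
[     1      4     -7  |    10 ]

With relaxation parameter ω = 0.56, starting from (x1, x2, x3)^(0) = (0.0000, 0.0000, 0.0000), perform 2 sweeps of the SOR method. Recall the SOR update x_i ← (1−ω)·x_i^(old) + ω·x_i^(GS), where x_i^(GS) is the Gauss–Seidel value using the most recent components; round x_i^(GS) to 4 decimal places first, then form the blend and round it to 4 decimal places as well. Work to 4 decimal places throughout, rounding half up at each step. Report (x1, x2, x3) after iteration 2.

Iteration 1:
  x1: GS value = (8 - (1)·0.0000 - (-2)·0.0000) / (5) = 1.6000;  x1 ← (1−ω)·0.0000 + ω·1.6000 = 0.8960
  x2: GS value = (-4 - (4)·0.8960 - (-4)·0.0000) / (9) = -0.8427;  x2 ← (1−ω)·0.0000 + ω·-0.8427 = -0.4719
  x3: GS value = (10 - (1)·0.8960 - (4)·-0.4719) / (-7) = -1.5702;  x3 ← (1−ω)·0.0000 + ω·-1.5702 = -0.8793
Iteration 2:
  x1: GS value = (8 - (1)·-0.4719 - (-2)·-0.8793) / (5) = 1.3427;  x1 ← (1−ω)·0.8960 + ω·1.3427 = 1.1462
  x2: GS value = (-4 - (4)·1.1462 - (-4)·-0.8793) / (9) = -1.3447;  x2 ← (1−ω)·-0.4719 + ω·-1.3447 = -0.9607
  x3: GS value = (10 - (1)·1.1462 - (4)·-0.9607) / (-7) = -1.8138;  x3 ← (1−ω)·-0.8793 + ω·-1.8138 = -1.4026

(1.1462, -0.9607, -1.4026)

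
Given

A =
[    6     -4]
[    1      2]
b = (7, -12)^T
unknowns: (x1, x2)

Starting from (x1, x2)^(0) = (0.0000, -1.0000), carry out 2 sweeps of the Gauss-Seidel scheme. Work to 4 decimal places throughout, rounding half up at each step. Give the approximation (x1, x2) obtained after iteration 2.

(-3.0000, -4.5000)

Iteration 1:
  x1 = (7 - (-4)·-1.0000) / (6) = 0.5000
  x2 = (-12 - (1)·0.5000) / (2) = -6.2500
Iteration 2:
  x1 = (7 - (-4)·-6.2500) / (6) = -3.0000
  x2 = (-12 - (1)·-3.0000) / (2) = -4.5000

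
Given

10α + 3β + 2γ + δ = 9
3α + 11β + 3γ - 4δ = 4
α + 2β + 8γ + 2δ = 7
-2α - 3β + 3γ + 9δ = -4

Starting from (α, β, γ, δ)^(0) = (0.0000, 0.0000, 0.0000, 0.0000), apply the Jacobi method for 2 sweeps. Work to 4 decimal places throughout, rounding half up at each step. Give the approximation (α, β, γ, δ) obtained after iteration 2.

Iteration 1:
  α = (9 - (3)·0.0000 - (2)·0.0000 - (1)·0.0000) / (10) = 0.9000
  β = (4 - (3)·0.0000 - (3)·0.0000 - (-4)·0.0000) / (11) = 0.3636
  γ = (7 - (1)·0.0000 - (2)·0.0000 - (2)·0.0000) / (8) = 0.8750
  δ = (-4 - (-2)·0.0000 - (-3)·0.0000 - (3)·0.0000) / (9) = -0.4444
Iteration 2:
  α = (9 - (3)·0.3636 - (2)·0.8750 - (1)·-0.4444) / (10) = 0.6604
  β = (4 - (3)·0.9000 - (3)·0.8750 - (-4)·-0.4444) / (11) = -0.2821
  γ = (7 - (1)·0.9000 - (2)·0.3636 - (2)·-0.4444) / (8) = 0.7827
  δ = (-4 - (-2)·0.9000 - (-3)·0.3636 - (3)·0.8750) / (9) = -0.4149

(0.6604, -0.2821, 0.7827, -0.4149)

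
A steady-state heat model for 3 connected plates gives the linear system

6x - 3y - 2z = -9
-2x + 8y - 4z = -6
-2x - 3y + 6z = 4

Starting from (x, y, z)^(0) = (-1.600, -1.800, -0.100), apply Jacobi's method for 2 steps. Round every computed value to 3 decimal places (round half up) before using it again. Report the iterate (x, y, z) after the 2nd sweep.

Iteration 1:
  x = (-9 - (-3)·-1.800 - (-2)·-0.100) / (6) = -2.433
  y = (-6 - (-2)·-1.600 - (-4)·-0.100) / (8) = -1.200
  z = (4 - (-2)·-1.600 - (-3)·-1.800) / (6) = -0.767
Iteration 2:
  x = (-9 - (-3)·-1.200 - (-2)·-0.767) / (6) = -2.356
  y = (-6 - (-2)·-2.433 - (-4)·-0.767) / (8) = -1.742
  z = (4 - (-2)·-2.433 - (-3)·-1.200) / (6) = -0.744

(-2.356, -1.742, -0.744)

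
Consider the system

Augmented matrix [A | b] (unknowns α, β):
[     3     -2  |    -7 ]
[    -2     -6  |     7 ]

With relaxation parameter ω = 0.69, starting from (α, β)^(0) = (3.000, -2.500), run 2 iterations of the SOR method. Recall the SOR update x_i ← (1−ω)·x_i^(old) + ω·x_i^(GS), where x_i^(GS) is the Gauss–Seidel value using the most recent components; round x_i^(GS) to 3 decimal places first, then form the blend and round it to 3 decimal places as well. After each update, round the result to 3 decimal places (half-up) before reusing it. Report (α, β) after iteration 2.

(-2.710, -0.541)

Iteration 1:
  α: GS value = (-7 - (-2)·-2.500) / (3) = -4.000;  α ← (1−ω)·3.000 + ω·-4.000 = -1.830
  β: GS value = (7 - (-2)·-1.830) / (-6) = -0.557;  β ← (1−ω)·-2.500 + ω·-0.557 = -1.159
Iteration 2:
  α: GS value = (-7 - (-2)·-1.159) / (3) = -3.106;  α ← (1−ω)·-1.830 + ω·-3.106 = -2.710
  β: GS value = (7 - (-2)·-2.710) / (-6) = -0.263;  β ← (1−ω)·-1.159 + ω·-0.263 = -0.541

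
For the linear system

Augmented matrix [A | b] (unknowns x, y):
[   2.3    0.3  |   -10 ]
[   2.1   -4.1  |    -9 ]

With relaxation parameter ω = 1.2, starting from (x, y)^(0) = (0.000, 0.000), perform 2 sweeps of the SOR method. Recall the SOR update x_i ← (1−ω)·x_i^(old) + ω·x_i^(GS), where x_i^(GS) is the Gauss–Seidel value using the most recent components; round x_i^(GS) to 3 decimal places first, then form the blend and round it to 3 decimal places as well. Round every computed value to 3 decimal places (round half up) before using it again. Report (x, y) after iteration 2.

Iteration 1:
  x: GS value = (-10 - (0.3)·0.000) / (2.3) = -4.348;  x ← (1−ω)·0.000 + ω·-4.348 = -5.218
  y: GS value = (-9 - (2.1)·-5.218) / (-4.1) = -0.478;  y ← (1−ω)·0.000 + ω·-0.478 = -0.574
Iteration 2:
  x: GS value = (-10 - (0.3)·-0.574) / (2.3) = -4.273;  x ← (1−ω)·-5.218 + ω·-4.273 = -4.084
  y: GS value = (-9 - (2.1)·-4.084) / (-4.1) = 0.103;  y ← (1−ω)·-0.574 + ω·0.103 = 0.238

(-4.084, 0.238)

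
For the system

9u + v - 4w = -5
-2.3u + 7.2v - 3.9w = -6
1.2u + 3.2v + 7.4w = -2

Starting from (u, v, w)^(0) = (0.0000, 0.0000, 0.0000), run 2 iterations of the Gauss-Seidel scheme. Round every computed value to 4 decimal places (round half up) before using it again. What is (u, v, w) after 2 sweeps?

Iteration 1:
  u = (-5 - (1)·0.0000 - (-4)·0.0000) / (9) = -0.5556
  v = (-6 - (-2.3)·-0.5556 - (-3.9)·0.0000) / (7.2) = -1.0108
  w = (-2 - (1.2)·-0.5556 - (3.2)·-1.0108) / (7.4) = 0.2569
Iteration 2:
  u = (-5 - (1)·-1.0108 - (-4)·0.2569) / (9) = -0.3291
  v = (-6 - (-2.3)·-0.3291 - (-3.9)·0.2569) / (7.2) = -0.7993
  w = (-2 - (1.2)·-0.3291 - (3.2)·-0.7993) / (7.4) = 0.1287

(-0.3291, -0.7993, 0.1287)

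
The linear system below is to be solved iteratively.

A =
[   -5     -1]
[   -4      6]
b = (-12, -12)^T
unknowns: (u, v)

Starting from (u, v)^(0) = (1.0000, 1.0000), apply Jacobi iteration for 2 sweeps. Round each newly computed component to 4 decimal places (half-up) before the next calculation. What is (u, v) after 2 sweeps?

(2.6667, -0.5333)

Iteration 1:
  u = (-12 - (-1)·1.0000) / (-5) = 2.2000
  v = (-12 - (-4)·1.0000) / (6) = -1.3333
Iteration 2:
  u = (-12 - (-1)·-1.3333) / (-5) = 2.6667
  v = (-12 - (-4)·2.2000) / (6) = -0.5333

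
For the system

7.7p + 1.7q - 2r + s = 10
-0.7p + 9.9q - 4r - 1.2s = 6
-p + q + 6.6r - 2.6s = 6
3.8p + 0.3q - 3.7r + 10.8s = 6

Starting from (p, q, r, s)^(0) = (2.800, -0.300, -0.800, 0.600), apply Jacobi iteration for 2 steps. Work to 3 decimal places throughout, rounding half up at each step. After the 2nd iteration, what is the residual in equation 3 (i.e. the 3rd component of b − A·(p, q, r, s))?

Iteration 1:
  p = (10 - (1.7)·-0.300 - (-2)·-0.800 - (1)·0.600) / (7.7) = 1.079
  q = (6 - (-0.7)·2.800 - (-4)·-0.800 - (-1.2)·0.600) / (9.9) = 0.554
  r = (6 - (-1)·2.800 - (1)·-0.300 - (-2.6)·0.600) / (6.6) = 1.615
  s = (6 - (3.8)·2.800 - (0.3)·-0.300 - (-3.7)·-0.800) / (10.8) = -0.695
Iteration 2:
  p = (10 - (1.7)·0.554 - (-2)·1.615 - (1)·-0.695) / (7.7) = 1.686
  q = (6 - (-0.7)·1.079 - (-4)·1.615 - (-1.2)·-0.695) / (9.9) = 1.251
  r = (6 - (-1)·1.079 - (1)·0.554 - (-2.6)·-0.695) / (6.6) = 0.715
  s = (6 - (3.8)·1.079 - (0.3)·0.554 - (-3.7)·1.615) / (10.8) = 0.714
Residual b − A·x = (-4.393, -1.488, 3.572, -5.848)

3.572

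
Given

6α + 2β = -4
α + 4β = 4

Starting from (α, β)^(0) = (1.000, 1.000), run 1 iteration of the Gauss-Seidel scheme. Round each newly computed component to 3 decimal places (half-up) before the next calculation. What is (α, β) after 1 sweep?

Iteration 1:
  α = (-4 - (2)·1.000) / (6) = -1.000
  β = (4 - (1)·-1.000) / (4) = 1.250

(-1.000, 1.250)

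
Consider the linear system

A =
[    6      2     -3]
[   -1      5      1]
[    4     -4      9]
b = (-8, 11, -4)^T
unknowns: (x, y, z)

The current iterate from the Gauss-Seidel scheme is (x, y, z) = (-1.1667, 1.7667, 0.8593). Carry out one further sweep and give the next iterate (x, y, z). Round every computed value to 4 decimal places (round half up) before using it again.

(-1.4926, 1.7296, 0.9876)

One sweep:
  x = (-8 - (2)·1.7667 - (-3)·0.8593) / (6) = -1.4926
  y = (11 - (-1)·-1.4926 - (1)·0.8593) / (5) = 1.7296
  z = (-4 - (4)·-1.4926 - (-4)·1.7296) / (9) = 0.9876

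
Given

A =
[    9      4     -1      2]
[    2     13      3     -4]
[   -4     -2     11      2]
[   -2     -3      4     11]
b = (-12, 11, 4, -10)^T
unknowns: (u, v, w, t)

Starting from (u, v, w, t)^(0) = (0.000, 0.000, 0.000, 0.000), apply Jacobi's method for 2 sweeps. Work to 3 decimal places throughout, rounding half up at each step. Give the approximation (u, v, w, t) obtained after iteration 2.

Iteration 1:
  u = (-12 - (4)·0.000 - (-1)·0.000 - (2)·0.000) / (9) = -1.333
  v = (11 - (2)·0.000 - (3)·0.000 - (-4)·0.000) / (13) = 0.846
  w = (4 - (-4)·0.000 - (-2)·0.000 - (2)·0.000) / (11) = 0.364
  t = (-10 - (-2)·0.000 - (-3)·0.000 - (4)·0.000) / (11) = -0.909
Iteration 2:
  u = (-12 - (4)·0.846 - (-1)·0.364 - (2)·-0.909) / (9) = -1.467
  v = (11 - (2)·-1.333 - (3)·0.364 - (-4)·-0.909) / (13) = 0.688
  w = (4 - (-4)·-1.333 - (-2)·0.846 - (2)·-0.909) / (11) = 0.198
  t = (-10 - (-2)·-1.333 - (-3)·0.846 - (4)·0.364) / (11) = -1.053

(-1.467, 0.688, 0.198, -1.053)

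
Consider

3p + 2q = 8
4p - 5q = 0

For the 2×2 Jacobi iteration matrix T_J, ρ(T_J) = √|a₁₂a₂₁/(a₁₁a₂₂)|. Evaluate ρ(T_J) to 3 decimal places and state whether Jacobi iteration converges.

0.730

a₁₂a₂₁/(a₁₁a₂₂) = (2)·(4) / ((3)·(-5)) = -0.533333
ρ = √|-0.533333| = √0.533333 = 0.730
ρ < 1, so Jacobi converges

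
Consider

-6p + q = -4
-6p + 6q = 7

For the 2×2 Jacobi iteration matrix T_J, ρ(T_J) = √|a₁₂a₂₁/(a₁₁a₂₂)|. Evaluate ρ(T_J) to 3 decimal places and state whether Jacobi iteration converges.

0.408

a₁₂a₂₁/(a₁₁a₂₂) = (1)·(-6) / ((-6)·(6)) = 0.166667
ρ = √|0.166667| = √0.166667 = 0.408
ρ < 1, so Jacobi converges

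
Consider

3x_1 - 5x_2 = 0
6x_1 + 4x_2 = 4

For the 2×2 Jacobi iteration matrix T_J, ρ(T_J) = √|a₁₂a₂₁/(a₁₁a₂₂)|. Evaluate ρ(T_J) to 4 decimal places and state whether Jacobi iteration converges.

1.5811

a₁₂a₂₁/(a₁₁a₂₂) = (-5)·(6) / ((3)·(4)) = -2.500000
ρ = √|-2.500000| = √2.500000 = 1.5811
ρ > 1, so Jacobi diverges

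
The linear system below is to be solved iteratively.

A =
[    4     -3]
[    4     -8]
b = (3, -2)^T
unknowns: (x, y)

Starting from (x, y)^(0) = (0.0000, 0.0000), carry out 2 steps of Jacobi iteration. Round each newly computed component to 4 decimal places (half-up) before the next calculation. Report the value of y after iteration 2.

Iteration 1:
  x = (3 - (-3)·0.0000) / (4) = 0.7500
  y = (-2 - (4)·0.0000) / (-8) = 0.2500
Iteration 2:
  x = (3 - (-3)·0.2500) / (4) = 0.9375
  y = (-2 - (4)·0.7500) / (-8) = 0.6250

0.6250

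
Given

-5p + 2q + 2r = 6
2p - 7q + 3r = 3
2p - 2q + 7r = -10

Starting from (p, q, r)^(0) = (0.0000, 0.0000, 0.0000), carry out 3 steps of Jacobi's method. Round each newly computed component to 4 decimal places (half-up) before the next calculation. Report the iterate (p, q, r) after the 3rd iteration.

(-2.2368, -1.5015, -1.2688)

Iteration 1:
  p = (6 - (2)·0.0000 - (2)·0.0000) / (-5) = -1.2000
  q = (3 - (2)·0.0000 - (3)·0.0000) / (-7) = -0.4286
  r = (-10 - (2)·0.0000 - (-2)·0.0000) / (7) = -1.4286
Iteration 2:
  p = (6 - (2)·-0.4286 - (2)·-1.4286) / (-5) = -1.9429
  q = (3 - (2)·-1.2000 - (3)·-1.4286) / (-7) = -1.3837
  r = (-10 - (2)·-1.2000 - (-2)·-0.4286) / (7) = -1.2082
Iteration 3:
  p = (6 - (2)·-1.3837 - (2)·-1.2082) / (-5) = -2.2368
  q = (3 - (2)·-1.9429 - (3)·-1.2082) / (-7) = -1.5015
  r = (-10 - (2)·-1.9429 - (-2)·-1.3837) / (7) = -1.2688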